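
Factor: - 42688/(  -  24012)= 2^4 * 3^( - 2) = 16/9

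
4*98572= 394288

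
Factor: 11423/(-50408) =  - 2^( - 3 )*6301^( - 1)*11423^1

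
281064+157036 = 438100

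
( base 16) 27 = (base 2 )100111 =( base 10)39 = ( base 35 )14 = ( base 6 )103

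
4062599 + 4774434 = 8837033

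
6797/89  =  76 + 33/89=76.37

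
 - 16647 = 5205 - 21852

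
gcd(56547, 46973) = 1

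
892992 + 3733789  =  4626781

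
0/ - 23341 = 0/1 = - 0.00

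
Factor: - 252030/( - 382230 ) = 271/411 =3^( - 1 )*137^( -1 )*271^1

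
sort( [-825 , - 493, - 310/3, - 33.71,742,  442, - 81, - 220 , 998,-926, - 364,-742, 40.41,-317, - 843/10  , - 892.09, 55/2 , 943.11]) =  [ -926, - 892.09, - 825,  -  742, - 493,-364,  -  317, - 220,  -  310/3, - 843/10,- 81, - 33.71,55/2,40.41, 442, 742, 943.11,  998] 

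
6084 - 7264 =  - 1180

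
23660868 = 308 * 76821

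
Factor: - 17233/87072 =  - 19/96=   - 2^( - 5)*3^( - 1) * 19^1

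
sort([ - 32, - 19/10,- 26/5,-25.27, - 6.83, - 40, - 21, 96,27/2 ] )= [-40,-32 ,- 25.27,-21,-6.83, - 26/5, - 19/10, 27/2,  96]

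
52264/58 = 26132/29= 901.10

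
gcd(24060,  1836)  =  12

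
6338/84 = 3169/42 = 75.45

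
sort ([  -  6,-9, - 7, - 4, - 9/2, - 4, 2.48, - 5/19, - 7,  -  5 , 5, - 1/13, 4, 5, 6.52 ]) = [-9, - 7, -7, - 6, - 5,-9/2,-4,-4,- 5/19, - 1/13, 2.48, 4,5,5,6.52]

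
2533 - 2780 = -247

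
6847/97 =6847/97  =  70.59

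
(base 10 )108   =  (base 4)1230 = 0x6c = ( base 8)154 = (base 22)4k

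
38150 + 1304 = 39454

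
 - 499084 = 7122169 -7621253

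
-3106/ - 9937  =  3106/9937 = 0.31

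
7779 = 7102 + 677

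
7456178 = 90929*82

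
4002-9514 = -5512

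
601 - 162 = 439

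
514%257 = 0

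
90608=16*5663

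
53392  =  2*26696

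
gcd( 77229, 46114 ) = 1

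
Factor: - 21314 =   -  2^1 * 10657^1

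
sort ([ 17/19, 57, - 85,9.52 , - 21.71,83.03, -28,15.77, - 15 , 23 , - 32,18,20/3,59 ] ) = [ - 85, - 32, - 28, - 21.71 ,-15, 17/19, 20/3, 9.52 , 15.77, 18, 23, 57,59,  83.03]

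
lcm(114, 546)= 10374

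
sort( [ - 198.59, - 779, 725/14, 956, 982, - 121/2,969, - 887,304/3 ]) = [ - 887, - 779 , - 198.59, - 121/2,  725/14,  304/3, 956,969, 982]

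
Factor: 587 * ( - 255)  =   - 3^1*5^1 * 17^1 * 587^1 = - 149685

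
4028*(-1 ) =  - 4028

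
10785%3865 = 3055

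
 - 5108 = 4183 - 9291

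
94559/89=94559/89 = 1062.46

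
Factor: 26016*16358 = 425569728 = 2^6*3^1* 271^1*8179^1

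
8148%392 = 308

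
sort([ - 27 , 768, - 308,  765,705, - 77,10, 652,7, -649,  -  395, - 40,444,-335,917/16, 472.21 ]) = [ - 649, - 395,  -  335,  -  308, - 77, - 40, - 27 , 7 , 10,917/16,444,472.21,652 , 705,765,768]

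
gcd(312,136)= 8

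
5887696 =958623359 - 952735663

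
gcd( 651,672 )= 21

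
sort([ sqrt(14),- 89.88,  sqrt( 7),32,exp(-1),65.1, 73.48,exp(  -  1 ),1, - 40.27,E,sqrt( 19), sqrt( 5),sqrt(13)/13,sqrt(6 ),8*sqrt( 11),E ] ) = [ - 89.88, - 40.27,sqrt( 13) /13 , exp( - 1 ) , exp( - 1),1, sqrt( 5 ),  sqrt(6),sqrt( 7 ),E,E,  sqrt( 14 ), sqrt( 19),8*sqrt( 11 ),32,  65.1,73.48 ] 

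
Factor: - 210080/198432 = -3^( - 2 )  *  5^1*53^( - 1 )*101^1= -505/477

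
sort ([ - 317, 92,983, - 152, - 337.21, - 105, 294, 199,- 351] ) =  [ - 351, - 337.21,  -  317, - 152, - 105,  92,199,294, 983] 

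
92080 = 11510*8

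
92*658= 60536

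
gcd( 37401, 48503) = 91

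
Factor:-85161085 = - 5^1*877^1 * 19421^1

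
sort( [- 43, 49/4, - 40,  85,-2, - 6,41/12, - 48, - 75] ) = [ - 75, - 48, - 43,-40,  -  6, - 2, 41/12,49/4, 85 ] 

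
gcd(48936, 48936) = 48936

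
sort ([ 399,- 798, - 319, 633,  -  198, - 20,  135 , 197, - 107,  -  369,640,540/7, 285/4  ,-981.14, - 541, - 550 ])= [ -981.14 ,- 798, - 550, - 541, - 369, - 319,- 198,-107,-20,  285/4,540/7,  135,197,  399, 633,640]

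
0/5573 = 0 = 0.00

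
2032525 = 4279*475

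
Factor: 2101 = 11^1 * 191^1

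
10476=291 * 36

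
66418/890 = 74+279/445 = 74.63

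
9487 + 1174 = 10661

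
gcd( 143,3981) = 1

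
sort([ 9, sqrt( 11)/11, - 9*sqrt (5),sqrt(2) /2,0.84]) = [ - 9*sqrt( 5), sqrt( 11 ) /11,sqrt(2)/2, 0.84, 9] 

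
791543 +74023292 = 74814835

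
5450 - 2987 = 2463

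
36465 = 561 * 65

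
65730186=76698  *857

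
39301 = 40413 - 1112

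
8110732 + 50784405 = 58895137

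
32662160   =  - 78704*(- 415)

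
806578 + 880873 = 1687451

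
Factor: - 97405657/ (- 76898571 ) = 3^( - 1 ) * 79^1*1223^( - 1)*20959^( - 1)*1232983^1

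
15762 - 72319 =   -  56557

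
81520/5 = 16304 = 16304.00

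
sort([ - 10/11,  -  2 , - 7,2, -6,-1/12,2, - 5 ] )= [-7, - 6,-5,- 2, - 10/11,-1/12,2,2] 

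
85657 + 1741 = 87398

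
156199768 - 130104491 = 26095277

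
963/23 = 963/23 = 41.87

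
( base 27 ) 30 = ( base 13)63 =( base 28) 2p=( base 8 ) 121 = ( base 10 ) 81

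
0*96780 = 0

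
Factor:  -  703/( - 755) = 5^( - 1 )*19^1*37^1*151^(  -  1 )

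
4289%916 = 625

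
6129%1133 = 464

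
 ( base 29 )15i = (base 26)1CG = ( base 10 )1004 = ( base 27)1A5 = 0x3ec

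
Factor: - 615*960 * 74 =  - 43689600  =  - 2^7*3^2*5^2 * 37^1 * 41^1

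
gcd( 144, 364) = 4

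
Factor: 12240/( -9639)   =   - 80/63 = - 2^4*3^(-2)*5^1 *7^(-1 )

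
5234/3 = 1744 + 2/3 = 1744.67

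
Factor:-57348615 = - 3^1  *  5^1*3823241^1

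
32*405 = 12960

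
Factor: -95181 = -3^1*31727^1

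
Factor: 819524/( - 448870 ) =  - 2^1*5^( - 1 ) * 211^1*971^1 * 44887^ ( - 1 )= - 409762/224435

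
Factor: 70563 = 3^1* 43^1  *  547^1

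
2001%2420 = 2001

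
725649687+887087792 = 1612737479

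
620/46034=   310/23017 = 0.01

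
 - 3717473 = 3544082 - 7261555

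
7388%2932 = 1524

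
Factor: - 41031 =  - 3^2*47^1* 97^1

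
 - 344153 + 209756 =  - 134397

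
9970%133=128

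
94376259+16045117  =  110421376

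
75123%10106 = 4381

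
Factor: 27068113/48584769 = 3^( - 1)*43^1*629491^1*16194923^( - 1 ) 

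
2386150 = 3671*650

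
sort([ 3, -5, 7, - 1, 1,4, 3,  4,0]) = [ - 5 ,  -  1,0, 1, 3  ,  3,4,4 , 7]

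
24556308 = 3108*7901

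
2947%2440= 507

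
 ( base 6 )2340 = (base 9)686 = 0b1000110100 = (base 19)1ad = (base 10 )564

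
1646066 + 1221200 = 2867266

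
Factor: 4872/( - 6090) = -2^2*5^( - 1)=- 4/5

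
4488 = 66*68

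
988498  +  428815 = 1417313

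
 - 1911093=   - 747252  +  -1163841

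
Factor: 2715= 3^1*5^1*181^1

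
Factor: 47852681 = 167^1*286543^1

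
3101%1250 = 601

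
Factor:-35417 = -107^1*331^1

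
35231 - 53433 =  - 18202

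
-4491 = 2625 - 7116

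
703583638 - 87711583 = 615872055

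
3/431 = 3/431 = 0.01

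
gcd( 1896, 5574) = 6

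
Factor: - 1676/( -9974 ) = 2^1*419^1* 4987^( - 1 ) =838/4987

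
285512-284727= 785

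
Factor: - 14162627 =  - 107^1 * 132361^1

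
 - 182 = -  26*7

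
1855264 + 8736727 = 10591991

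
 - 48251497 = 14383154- 62634651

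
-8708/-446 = 19 + 117/223 =19.52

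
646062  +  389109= 1035171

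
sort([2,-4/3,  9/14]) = [ - 4/3,9/14,2] 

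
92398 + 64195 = 156593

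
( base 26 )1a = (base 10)36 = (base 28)18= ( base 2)100100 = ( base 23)1D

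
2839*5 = 14195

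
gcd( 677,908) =1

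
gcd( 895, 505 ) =5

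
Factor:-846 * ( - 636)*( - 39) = -2^3*3^4 * 13^1*47^1*53^1 = - 20984184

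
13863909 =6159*2251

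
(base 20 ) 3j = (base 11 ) 72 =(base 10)79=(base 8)117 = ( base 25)34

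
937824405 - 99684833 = 838139572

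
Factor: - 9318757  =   -7^1*1331251^1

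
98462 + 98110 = 196572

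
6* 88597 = 531582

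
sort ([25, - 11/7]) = [ - 11/7,  25]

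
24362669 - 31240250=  - 6877581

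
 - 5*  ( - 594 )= 2970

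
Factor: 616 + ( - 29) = 587 = 587^1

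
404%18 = 8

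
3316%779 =200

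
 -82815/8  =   - 82815/8 = - 10351.88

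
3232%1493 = 246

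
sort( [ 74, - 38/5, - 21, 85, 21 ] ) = [ -21,-38/5,21,74,85 ] 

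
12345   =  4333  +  8012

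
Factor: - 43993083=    - 3^1*139^1*105499^1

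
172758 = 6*28793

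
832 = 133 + 699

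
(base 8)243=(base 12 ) 117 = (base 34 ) 4R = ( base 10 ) 163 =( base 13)c7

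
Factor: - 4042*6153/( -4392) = 2^( - 2 )*3^(-1)*7^1*43^1*47^1*61^ (-1)*293^1 = 4145071/732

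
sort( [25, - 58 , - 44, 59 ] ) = [ - 58, - 44,25, 59]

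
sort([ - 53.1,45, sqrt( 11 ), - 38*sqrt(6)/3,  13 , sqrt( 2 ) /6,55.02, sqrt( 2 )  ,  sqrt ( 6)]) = [ - 53.1, - 38  *sqrt( 6)/3, sqrt(2) /6,  sqrt ( 2),sqrt( 6), sqrt( 11),13,45, 55.02]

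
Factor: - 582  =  -2^1 * 3^1 * 97^1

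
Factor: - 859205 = - 5^1*239^1*719^1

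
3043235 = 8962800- 5919565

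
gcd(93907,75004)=1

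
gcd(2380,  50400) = 140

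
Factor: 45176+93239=138415 =5^1*19^1*31^1*47^1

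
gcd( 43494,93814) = 2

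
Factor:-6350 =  - 2^1*5^2*127^1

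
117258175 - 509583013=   -  392324838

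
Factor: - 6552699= - 3^1*73^1*29921^1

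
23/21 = 1 + 2/21 = 1.10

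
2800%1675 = 1125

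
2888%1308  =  272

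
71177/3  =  71177/3 = 23725.67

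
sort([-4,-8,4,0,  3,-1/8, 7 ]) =[ - 8, -4, - 1/8,  0, 3, 4,7] 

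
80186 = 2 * 40093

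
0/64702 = 0  =  0.00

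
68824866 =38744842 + 30080024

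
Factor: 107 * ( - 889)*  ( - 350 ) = 33293050 = 2^1*5^2*7^2*107^1 *127^1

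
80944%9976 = 1136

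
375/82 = 375/82 = 4.57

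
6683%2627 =1429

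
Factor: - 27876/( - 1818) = 46/3 = 2^1*3^ ( - 1 )*23^1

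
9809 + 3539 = 13348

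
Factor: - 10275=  - 3^1*5^2*137^1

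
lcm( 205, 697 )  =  3485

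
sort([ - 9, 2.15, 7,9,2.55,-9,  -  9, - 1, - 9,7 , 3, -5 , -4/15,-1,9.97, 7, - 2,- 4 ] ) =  [ - 9, - 9, -9, - 9 ,-5,-4,-2, - 1, - 1, - 4/15,2.15,2.55, 3,7, 7, 7, 9, 9.97]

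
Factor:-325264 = -2^4 * 29^1*701^1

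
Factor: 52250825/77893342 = 2^(- 1) * 5^2 * 11^2*23^1*83^(-1)* 751^1*469237^( - 1)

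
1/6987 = 1/6987 = 0.00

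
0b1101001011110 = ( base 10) 6750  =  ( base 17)1661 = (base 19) id5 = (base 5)204000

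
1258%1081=177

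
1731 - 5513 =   -  3782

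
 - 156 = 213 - 369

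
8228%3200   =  1828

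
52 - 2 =50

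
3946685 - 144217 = 3802468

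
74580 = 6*12430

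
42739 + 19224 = 61963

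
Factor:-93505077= - 3^3 * 29^1 * 119419^1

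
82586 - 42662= 39924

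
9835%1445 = 1165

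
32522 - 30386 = 2136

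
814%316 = 182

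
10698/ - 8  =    -  5349/4   =  - 1337.25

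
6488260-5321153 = 1167107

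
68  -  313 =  - 245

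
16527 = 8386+8141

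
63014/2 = 31507 = 31507.00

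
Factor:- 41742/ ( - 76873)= 2^1*3^3*773^1*76873^( - 1 ) 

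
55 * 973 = 53515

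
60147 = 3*20049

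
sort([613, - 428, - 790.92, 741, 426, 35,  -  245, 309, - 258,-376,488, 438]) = [ - 790.92, - 428,- 376, - 258, - 245, 35 , 309,426, 438, 488,  613 , 741 ]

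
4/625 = 4/625 = 0.01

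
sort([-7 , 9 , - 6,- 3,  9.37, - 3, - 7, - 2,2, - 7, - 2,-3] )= [ - 7 , - 7,  -  7, - 6, - 3 , - 3 , -3, - 2,-2 , 2,9, 9.37 ] 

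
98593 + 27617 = 126210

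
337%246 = 91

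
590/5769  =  590/5769 = 0.10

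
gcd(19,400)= 1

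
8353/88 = 94 + 81/88 = 94.92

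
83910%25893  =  6231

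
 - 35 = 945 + -980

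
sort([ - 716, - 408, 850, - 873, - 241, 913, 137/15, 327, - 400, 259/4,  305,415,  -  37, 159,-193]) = [-873,-716, - 408,  -  400, - 241,-193, - 37, 137/15,259/4, 159, 305, 327 , 415,850, 913] 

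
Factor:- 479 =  - 479^1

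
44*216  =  9504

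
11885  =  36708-24823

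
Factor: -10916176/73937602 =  -2^3*17^1*67^1 * 599^1*1721^( -1)*21481^( - 1 ) = - 5458088/36968801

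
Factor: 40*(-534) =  -2^4*3^1*5^1*89^1 = -21360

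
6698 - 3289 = 3409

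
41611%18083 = 5445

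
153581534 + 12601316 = 166182850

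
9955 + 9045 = 19000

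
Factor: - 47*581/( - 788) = 27307/788 = 2^ ( - 2) * 7^1*47^1 * 83^1 * 197^( - 1)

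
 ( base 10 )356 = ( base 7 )1016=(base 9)435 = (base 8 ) 544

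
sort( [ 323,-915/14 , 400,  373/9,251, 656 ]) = [- 915/14  ,  373/9,  251, 323, 400,656]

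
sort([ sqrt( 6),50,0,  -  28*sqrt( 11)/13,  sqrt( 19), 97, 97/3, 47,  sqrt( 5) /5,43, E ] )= [ - 28*sqrt ( 11 )/13,0,sqrt( 5)/5,sqrt (6),  E,sqrt( 19), 97/3, 43,  47,50,  97]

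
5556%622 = 580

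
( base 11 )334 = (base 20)100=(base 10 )400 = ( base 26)FA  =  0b110010000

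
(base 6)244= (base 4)1210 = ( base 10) 100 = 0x64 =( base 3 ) 10201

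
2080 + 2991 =5071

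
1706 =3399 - 1693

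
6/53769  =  2/17923 = 0.00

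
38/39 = 38/39 = 0.97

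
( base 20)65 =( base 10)125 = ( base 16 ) 7D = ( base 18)6H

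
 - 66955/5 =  - 13391= - 13391.00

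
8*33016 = 264128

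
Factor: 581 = 7^1*83^1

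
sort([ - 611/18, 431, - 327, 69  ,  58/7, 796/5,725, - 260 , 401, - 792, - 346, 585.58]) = [ - 792,-346, - 327 , - 260, - 611/18,58/7, 69, 796/5,401, 431,585.58, 725]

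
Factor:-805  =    -  5^1*7^1*23^1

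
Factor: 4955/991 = 5  =  5^1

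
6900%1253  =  635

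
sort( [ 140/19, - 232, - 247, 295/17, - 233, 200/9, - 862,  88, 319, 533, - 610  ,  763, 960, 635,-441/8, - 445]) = [ - 862, - 610, - 445, - 247, - 233, - 232, - 441/8,140/19, 295/17, 200/9,88, 319 , 533,635,763, 960 ] 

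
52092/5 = 52092/5 = 10418.40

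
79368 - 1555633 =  - 1476265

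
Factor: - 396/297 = -2^2*3^(-1) = - 4/3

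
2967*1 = 2967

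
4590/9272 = 2295/4636 = 0.50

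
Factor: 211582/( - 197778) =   -  889/831= - 3^(-1 )*7^1*127^1 * 277^( - 1) 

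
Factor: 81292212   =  2^2*3^2*23^1*98179^1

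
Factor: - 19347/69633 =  - 6449/23211 = - 3^( - 2)*2579^( - 1)*6449^1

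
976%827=149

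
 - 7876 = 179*( - 44)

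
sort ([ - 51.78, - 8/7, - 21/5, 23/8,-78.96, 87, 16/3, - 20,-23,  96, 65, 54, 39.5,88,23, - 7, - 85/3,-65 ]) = [ -78.96, - 65,  -  51.78,-85/3 , - 23, - 20,-7,-21/5, - 8/7, 23/8,  16/3, 23, 39.5, 54,65,87, 88, 96 ]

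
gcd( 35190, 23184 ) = 414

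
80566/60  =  1342+ 23/30 = 1342.77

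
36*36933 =1329588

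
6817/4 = 1704  +  1/4 = 1704.25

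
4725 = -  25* ( - 189 )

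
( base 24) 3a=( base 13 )64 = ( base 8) 122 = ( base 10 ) 82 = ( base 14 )5C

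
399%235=164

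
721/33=21+28/33 = 21.85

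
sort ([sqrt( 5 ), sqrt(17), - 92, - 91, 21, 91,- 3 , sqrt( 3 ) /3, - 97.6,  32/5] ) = [ - 97.6, - 92,- 91, - 3, sqrt( 3) /3,sqrt(5),sqrt( 17), 32/5, 21, 91] 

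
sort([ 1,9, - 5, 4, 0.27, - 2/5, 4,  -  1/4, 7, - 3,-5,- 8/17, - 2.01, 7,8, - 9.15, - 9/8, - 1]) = [-9.15, - 5,-5, - 3,-2.01, - 9/8,-1, - 8/17,  -  2/5, - 1/4,0.27,  1,4,4,7,7,8,9 ] 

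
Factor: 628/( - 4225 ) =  - 2^2*5^( - 2)*13^ ( - 2)*157^1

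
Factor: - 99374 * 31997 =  - 2^1*7^2*11^1 * 653^1 * 4517^1 = - 3179669878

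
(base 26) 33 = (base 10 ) 81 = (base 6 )213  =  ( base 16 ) 51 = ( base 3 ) 10000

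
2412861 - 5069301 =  - 2656440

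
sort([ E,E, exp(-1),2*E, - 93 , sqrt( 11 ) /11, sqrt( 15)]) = [ - 93,sqrt(11)/11,exp( - 1 ),E,  E,sqrt(15 ),2*E]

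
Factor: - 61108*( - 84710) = 2^3*5^1*43^1*197^1*15277^1 = 5176458680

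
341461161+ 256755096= 598216257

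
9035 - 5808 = 3227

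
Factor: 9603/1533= 3201/511 = 3^1 *7^(-1)*11^1*73^( - 1)*97^1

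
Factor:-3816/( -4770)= 4/5 =2^2*5^( - 1) 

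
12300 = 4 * 3075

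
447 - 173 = 274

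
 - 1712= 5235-6947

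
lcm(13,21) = 273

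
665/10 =133/2 =66.50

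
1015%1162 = 1015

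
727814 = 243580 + 484234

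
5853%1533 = 1254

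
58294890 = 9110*6399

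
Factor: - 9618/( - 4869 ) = 2^1*3^( - 1 )*7^1*229^1*541^(-1) =3206/1623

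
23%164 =23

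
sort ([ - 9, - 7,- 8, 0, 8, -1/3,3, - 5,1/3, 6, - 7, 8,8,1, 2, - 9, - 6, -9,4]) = [ - 9, - 9, - 9, - 8,-7, - 7,  -  6, - 5,  -  1/3,0,1/3, 1,2 , 3,4,6, 8,8,8]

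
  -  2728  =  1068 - 3796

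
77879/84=77879/84 =927.13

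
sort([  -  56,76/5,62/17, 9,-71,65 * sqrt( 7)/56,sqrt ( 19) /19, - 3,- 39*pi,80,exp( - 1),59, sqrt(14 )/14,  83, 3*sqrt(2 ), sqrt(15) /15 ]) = [ - 39*pi,-71, - 56, - 3,sqrt ( 19 )/19,sqrt( 15)/15,sqrt( 14)/14, exp( - 1),65*sqrt( 7)/56,62/17,3*sqrt (2),9,76/5, 59,  80, 83 ]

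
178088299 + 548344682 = 726432981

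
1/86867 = 1/86867 = 0.00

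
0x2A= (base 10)42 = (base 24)1i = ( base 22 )1K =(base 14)30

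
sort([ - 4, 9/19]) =[-4, 9/19 ] 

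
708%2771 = 708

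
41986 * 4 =167944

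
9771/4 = 2442+3/4 = 2442.75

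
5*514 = 2570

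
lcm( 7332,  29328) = 29328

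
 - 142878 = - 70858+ - 72020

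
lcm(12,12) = 12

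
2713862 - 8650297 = - 5936435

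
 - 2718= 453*( - 6 )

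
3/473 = 3/473= 0.01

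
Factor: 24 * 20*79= 37920 = 2^5*3^1*5^1*79^1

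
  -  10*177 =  - 1770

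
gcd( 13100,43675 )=25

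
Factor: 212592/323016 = 206/313 = 2^1 *103^1*313^(-1 )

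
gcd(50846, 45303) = 1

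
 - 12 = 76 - 88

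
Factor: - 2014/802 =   -  19^1 * 53^1*401^( - 1) = -1007/401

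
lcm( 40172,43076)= 3575308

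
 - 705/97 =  - 8 +71/97=- 7.27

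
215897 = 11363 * 19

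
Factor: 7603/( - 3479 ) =-7^(- 2 )*71^( - 1)*7603^1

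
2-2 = 0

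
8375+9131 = 17506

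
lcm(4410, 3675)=22050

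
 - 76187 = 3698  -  79885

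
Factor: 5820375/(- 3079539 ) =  - 1940125/1026513 =- 3^( - 4) * 5^3*11^1 * 17^1*19^ ( - 1)*23^(- 1 )*29^( -1 )*83^1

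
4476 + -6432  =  -1956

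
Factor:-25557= - 3^1*7^1* 1217^1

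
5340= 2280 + 3060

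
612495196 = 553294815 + 59200381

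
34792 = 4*8698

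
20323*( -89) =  - 1808747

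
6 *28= 168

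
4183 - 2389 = 1794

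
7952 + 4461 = 12413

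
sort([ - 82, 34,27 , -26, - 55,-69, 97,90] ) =[ - 82, - 69, -55, - 26 , 27,34,90,  97]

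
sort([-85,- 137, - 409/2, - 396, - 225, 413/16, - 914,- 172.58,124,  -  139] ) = [ - 914, - 396, - 225, -409/2, - 172.58, - 139,  -  137,-85,413/16, 124] 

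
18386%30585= 18386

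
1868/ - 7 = - 267 + 1/7  =  - 266.86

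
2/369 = 2/369= 0.01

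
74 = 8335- 8261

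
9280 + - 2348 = 6932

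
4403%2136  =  131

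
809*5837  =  4722133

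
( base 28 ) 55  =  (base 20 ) 75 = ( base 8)221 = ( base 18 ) 81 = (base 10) 145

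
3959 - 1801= 2158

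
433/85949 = 433/85949 = 0.01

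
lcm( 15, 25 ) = 75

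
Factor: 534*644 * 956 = 2^5 * 3^1 *7^1*23^1 * 89^1*239^1 = 328764576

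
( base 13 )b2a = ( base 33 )1oe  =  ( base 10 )1895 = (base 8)3547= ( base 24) 36N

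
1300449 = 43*30243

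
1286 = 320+966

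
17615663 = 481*36623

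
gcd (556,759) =1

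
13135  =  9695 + 3440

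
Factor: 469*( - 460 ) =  - 2^2*5^1*7^1*23^1*67^1 =- 215740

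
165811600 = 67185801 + 98625799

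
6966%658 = 386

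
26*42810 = 1113060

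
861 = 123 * 7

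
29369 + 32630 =61999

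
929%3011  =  929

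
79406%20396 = 18218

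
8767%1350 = 667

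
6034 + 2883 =8917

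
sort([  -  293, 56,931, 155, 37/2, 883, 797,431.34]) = [-293,  37/2, 56, 155, 431.34,797, 883, 931 ] 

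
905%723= 182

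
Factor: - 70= - 2^1*5^1*7^1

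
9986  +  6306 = 16292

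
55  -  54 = 1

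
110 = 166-56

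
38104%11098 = 4810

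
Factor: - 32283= -3^2*17^1*211^1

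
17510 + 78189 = 95699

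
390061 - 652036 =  - 261975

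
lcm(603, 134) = 1206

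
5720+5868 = 11588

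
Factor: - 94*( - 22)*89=184052 = 2^2*11^1*47^1*89^1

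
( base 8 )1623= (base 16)393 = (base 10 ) 915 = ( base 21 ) 21c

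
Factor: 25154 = 2^1*12577^1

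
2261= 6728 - 4467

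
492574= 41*12014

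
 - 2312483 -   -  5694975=3382492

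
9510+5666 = 15176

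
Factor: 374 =2^1*11^1*17^1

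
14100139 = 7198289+6901850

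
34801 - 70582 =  - 35781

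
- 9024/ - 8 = 1128+ 0/1  =  1128.00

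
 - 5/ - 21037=5/21037 = 0.00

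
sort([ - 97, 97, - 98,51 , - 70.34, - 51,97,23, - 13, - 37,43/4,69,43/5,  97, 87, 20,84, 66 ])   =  [ - 98, - 97, - 70.34,-51, -37,-13,  43/5, 43/4,20, 23 , 51, 66, 69  ,  84, 87, 97,97, 97]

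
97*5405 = 524285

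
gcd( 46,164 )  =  2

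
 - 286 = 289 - 575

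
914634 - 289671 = 624963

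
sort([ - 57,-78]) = [ - 78,-57 ] 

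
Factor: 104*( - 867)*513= - 46256184= - 2^3*3^4* 13^1 * 17^2 * 19^1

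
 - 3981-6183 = -10164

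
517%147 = 76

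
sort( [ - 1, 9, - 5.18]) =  [ - 5.18, - 1 , 9] 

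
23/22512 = 23/22512=   0.00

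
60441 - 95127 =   -  34686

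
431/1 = 431 = 431.00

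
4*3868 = 15472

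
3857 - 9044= - 5187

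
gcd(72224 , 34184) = 8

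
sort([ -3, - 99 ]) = [ - 99, - 3]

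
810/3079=810/3079 = 0.26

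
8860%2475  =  1435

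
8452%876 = 568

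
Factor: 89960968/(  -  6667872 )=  - 11245121/833484 = - 2^( - 2 )*3^( - 1 )*151^1*69457^(- 1)*74471^1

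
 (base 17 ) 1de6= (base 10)8914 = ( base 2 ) 10001011010010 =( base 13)4099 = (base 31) 98H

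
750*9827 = 7370250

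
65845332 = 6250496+59594836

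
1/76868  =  1/76868 = 0.00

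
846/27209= 846/27209 = 0.03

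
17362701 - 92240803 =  - 74878102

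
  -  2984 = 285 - 3269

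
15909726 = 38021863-22112137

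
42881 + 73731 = 116612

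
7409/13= 569+12/13 = 569.92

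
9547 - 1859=7688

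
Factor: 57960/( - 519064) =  - 45/403 = - 3^2 * 5^1*13^(-1)*31^ (- 1)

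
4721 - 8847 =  - 4126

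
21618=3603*6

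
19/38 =1/2 =0.50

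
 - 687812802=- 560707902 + -127104900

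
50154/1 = 50154=50154.00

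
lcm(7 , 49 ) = 49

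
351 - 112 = 239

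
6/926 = 3/463 = 0.01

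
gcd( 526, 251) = 1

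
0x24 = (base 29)17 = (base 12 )30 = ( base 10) 36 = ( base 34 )12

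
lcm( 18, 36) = 36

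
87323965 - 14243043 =73080922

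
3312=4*828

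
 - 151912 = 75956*( - 2) 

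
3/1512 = 1/504   =  0.00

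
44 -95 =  - 51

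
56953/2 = 56953/2 = 28476.50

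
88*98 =8624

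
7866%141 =111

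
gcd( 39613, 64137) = 1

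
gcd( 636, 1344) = 12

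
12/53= 12/53 = 0.23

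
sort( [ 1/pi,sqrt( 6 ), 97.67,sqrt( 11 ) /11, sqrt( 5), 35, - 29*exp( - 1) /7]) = [ - 29*exp( - 1)/7, sqrt(11) /11,  1/pi,sqrt( 5 ),sqrt(6), 35,  97.67 ]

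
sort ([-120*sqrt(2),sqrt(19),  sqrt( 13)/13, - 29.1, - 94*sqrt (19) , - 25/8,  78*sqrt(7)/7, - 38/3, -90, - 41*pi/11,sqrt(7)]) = [ - 94 * sqrt ( 19), - 120*sqrt(2), - 90, - 29.1, - 38/3, - 41*pi/11, - 25/8,sqrt(13 ) /13,sqrt(7),sqrt(19 ), 78*sqrt ( 7)/7]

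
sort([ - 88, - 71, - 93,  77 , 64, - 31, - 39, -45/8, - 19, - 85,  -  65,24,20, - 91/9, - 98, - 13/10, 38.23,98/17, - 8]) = [  -  98, - 93 , - 88,- 85 , - 71, - 65,-39, - 31, - 19,  -  91/9,- 8, - 45/8,-13/10, 98/17, 20, 24,38.23, 64 , 77 ]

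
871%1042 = 871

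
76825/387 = 76825/387  =  198.51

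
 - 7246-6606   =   - 13852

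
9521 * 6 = 57126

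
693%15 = 3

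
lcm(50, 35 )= 350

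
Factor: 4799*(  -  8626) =-41396174 = - 2^1*19^1*227^1*4799^1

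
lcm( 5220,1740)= 5220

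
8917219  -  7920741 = 996478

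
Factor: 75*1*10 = 2^1* 3^1* 5^3= 750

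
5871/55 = 5871/55 = 106.75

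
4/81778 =2/40889 = 0.00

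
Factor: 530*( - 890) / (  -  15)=94340/3 = 2^2*3^( - 1 ) * 5^1*53^1*89^1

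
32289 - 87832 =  - 55543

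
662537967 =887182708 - 224644741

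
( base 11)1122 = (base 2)10111000100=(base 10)1476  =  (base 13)897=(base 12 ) A30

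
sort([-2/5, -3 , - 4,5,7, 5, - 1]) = [- 4, - 3, - 1, - 2/5 , 5,5,7 ]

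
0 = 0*249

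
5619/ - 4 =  - 5619/4 = - 1404.75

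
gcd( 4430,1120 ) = 10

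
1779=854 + 925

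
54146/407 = 133 + 15/407  =  133.04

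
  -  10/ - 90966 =5/45483 =0.00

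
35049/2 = 17524 + 1/2= 17524.50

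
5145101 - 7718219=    -2573118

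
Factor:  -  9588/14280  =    -  2^(  -  1) * 5^( - 1)*7^( - 1) * 47^1 = -47/70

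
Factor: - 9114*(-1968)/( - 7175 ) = -2^5 * 3^2*5^( - 2 )*7^1*31^1 = - 62496/25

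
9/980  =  9/980=   0.01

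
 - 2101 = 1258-3359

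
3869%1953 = 1916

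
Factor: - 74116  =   - 2^2*7^1 *2647^1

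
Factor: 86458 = 2^1*139^1*311^1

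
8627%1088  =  1011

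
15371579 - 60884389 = - 45512810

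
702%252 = 198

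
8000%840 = 440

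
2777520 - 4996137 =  - 2218617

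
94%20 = 14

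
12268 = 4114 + 8154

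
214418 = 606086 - 391668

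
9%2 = 1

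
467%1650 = 467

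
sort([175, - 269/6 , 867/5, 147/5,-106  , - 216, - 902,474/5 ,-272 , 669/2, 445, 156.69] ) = [  -  902, - 272,-216,  -  106, - 269/6,147/5,  474/5,156.69,867/5,175,  669/2, 445]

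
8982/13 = 690 + 12/13=690.92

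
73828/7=10546  +  6/7 = 10546.86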